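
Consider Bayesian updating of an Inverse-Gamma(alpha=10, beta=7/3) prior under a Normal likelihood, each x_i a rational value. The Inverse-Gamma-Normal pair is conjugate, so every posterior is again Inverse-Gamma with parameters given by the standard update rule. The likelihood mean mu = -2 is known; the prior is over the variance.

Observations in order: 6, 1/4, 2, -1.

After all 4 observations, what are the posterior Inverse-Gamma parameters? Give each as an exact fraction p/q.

alpha=12, beta=4355/96

obs 1: x=6 → posterior Inverse-Gamma(21/2, 103/3)
obs 2: x=1/4 → posterior Inverse-Gamma(11, 3539/96)
obs 3: x=2 → posterior Inverse-Gamma(23/2, 4307/96)
obs 4: x=-1 → posterior Inverse-Gamma(12, 4355/96)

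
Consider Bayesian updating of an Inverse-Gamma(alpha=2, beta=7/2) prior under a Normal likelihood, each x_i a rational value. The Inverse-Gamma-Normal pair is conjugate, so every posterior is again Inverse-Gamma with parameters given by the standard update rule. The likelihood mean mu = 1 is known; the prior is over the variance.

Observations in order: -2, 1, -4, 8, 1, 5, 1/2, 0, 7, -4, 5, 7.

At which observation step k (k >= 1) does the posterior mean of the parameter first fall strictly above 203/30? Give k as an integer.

obs 1: x=-2 → posterior Inverse-Gamma(5/2, 8)
obs 2: x=1 → posterior Inverse-Gamma(3, 8)
obs 3: x=-4 → posterior Inverse-Gamma(7/2, 41/2)
obs 4: x=8 → posterior Inverse-Gamma(4, 45)
obs 5: x=1 → posterior Inverse-Gamma(9/2, 45)
obs 6: x=5 → posterior Inverse-Gamma(5, 53)
obs 7: x=1/2 → posterior Inverse-Gamma(11/2, 425/8)
obs 8: x=0 → posterior Inverse-Gamma(6, 429/8)
obs 9: x=7 → posterior Inverse-Gamma(13/2, 573/8)
obs 10: x=-4 → posterior Inverse-Gamma(7, 673/8)
obs 11: x=5 → posterior Inverse-Gamma(15/2, 737/8)
obs 12: x=7 → posterior Inverse-Gamma(8, 881/8)

k = 3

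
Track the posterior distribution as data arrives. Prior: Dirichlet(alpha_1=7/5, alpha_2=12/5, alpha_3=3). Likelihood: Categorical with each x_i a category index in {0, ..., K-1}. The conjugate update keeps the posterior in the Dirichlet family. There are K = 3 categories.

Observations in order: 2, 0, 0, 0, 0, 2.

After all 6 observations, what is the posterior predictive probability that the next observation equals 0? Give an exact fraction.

obs 1: x=2 → posterior Dirichlet(7/5, 12/5, 4)
obs 2: x=0 → posterior Dirichlet(12/5, 12/5, 4)
obs 3: x=0 → posterior Dirichlet(17/5, 12/5, 4)
obs 4: x=0 → posterior Dirichlet(22/5, 12/5, 4)
obs 5: x=0 → posterior Dirichlet(27/5, 12/5, 4)
obs 6: x=2 → posterior Dirichlet(27/5, 12/5, 5)

27/64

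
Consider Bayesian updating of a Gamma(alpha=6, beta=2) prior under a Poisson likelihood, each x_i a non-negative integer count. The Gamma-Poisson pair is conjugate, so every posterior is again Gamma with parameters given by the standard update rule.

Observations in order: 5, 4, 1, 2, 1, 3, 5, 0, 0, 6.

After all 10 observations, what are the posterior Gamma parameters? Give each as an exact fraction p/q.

alpha=33, beta=12

obs 1: x=5 → posterior Gamma(11, 3)
obs 2: x=4 → posterior Gamma(15, 4)
obs 3: x=1 → posterior Gamma(16, 5)
obs 4: x=2 → posterior Gamma(18, 6)
obs 5: x=1 → posterior Gamma(19, 7)
obs 6: x=3 → posterior Gamma(22, 8)
obs 7: x=5 → posterior Gamma(27, 9)
obs 8: x=0 → posterior Gamma(27, 10)
obs 9: x=0 → posterior Gamma(27, 11)
obs 10: x=6 → posterior Gamma(33, 12)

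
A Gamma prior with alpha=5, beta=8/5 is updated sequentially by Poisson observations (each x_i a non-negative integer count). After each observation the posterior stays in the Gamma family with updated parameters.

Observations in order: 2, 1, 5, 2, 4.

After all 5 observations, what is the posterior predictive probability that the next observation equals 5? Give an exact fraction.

393399171129887880437117278176834375/4325663359238063926512574347234770944

obs 1: x=2 → posterior Gamma(7, 13/5)
obs 2: x=1 → posterior Gamma(8, 18/5)
obs 3: x=5 → posterior Gamma(13, 23/5)
obs 4: x=2 → posterior Gamma(15, 28/5)
obs 5: x=4 → posterior Gamma(19, 33/5)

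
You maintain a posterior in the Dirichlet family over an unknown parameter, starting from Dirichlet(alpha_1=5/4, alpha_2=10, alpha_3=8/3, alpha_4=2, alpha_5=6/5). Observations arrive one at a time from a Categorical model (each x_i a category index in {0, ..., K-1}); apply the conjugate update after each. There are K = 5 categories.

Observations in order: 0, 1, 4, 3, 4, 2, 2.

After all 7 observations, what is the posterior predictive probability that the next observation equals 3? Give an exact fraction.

obs 1: x=0 → posterior Dirichlet(9/4, 10, 8/3, 2, 6/5)
obs 2: x=1 → posterior Dirichlet(9/4, 11, 8/3, 2, 6/5)
obs 3: x=4 → posterior Dirichlet(9/4, 11, 8/3, 2, 11/5)
obs 4: x=3 → posterior Dirichlet(9/4, 11, 8/3, 3, 11/5)
obs 5: x=4 → posterior Dirichlet(9/4, 11, 8/3, 3, 16/5)
obs 6: x=2 → posterior Dirichlet(9/4, 11, 11/3, 3, 16/5)
obs 7: x=2 → posterior Dirichlet(9/4, 11, 14/3, 3, 16/5)

180/1447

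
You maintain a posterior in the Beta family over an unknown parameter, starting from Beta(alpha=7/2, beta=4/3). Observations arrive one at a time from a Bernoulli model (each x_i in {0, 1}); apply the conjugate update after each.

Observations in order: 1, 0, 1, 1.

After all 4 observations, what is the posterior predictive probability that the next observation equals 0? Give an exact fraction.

14/53

obs 1: x=1 → posterior Beta(9/2, 4/3)
obs 2: x=0 → posterior Beta(9/2, 7/3)
obs 3: x=1 → posterior Beta(11/2, 7/3)
obs 4: x=1 → posterior Beta(13/2, 7/3)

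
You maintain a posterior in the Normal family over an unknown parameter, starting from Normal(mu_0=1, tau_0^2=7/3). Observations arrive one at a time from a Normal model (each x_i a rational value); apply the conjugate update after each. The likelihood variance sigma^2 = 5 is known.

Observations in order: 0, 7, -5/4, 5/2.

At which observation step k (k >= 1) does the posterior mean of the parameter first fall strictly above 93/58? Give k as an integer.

k = 2

obs 1: x=0 → posterior Normal(15/22, 35/22)
obs 2: x=7 → posterior Normal(64/29, 35/29)
obs 3: x=-5/4 → posterior Normal(221/144, 35/36)
obs 4: x=5/2 → posterior Normal(291/172, 35/43)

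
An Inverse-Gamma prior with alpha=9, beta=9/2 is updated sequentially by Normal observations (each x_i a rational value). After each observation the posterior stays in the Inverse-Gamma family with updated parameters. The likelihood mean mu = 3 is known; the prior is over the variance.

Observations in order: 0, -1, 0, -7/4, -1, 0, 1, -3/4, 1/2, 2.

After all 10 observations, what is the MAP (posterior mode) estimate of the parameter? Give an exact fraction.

obs 1: x=0 → posterior Inverse-Gamma(19/2, 9)
obs 2: x=-1 → posterior Inverse-Gamma(10, 17)
obs 3: x=0 → posterior Inverse-Gamma(21/2, 43/2)
obs 4: x=-7/4 → posterior Inverse-Gamma(11, 1049/32)
obs 5: x=-1 → posterior Inverse-Gamma(23/2, 1305/32)
obs 6: x=0 → posterior Inverse-Gamma(12, 1449/32)
obs 7: x=1 → posterior Inverse-Gamma(25/2, 1513/32)
obs 8: x=-3/4 → posterior Inverse-Gamma(13, 869/16)
obs 9: x=1/2 → posterior Inverse-Gamma(27/2, 919/16)
obs 10: x=2 → posterior Inverse-Gamma(14, 927/16)

309/80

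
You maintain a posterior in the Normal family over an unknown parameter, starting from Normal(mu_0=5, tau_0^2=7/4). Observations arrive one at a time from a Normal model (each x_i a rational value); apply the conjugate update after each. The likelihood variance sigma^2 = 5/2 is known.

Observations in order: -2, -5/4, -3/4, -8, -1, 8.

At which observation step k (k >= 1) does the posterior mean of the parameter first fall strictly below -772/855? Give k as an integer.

obs 1: x=-2 → posterior Normal(36/17, 35/34)
obs 2: x=-5/4 → posterior Normal(109/96, 35/48)
obs 3: x=-3/4 → posterior Normal(22/31, 35/62)
obs 4: x=-8 → posterior Normal(-17/19, 35/76)
obs 5: x=-1 → posterior Normal(-41/45, 7/18)
obs 6: x=8 → posterior Normal(15/52, 35/104)

k = 5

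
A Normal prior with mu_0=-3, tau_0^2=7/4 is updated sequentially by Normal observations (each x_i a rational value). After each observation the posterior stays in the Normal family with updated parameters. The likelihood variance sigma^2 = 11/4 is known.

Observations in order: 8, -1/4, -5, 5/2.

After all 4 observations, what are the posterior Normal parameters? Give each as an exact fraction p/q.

obs 1: x=8 → posterior Normal(23/18, 77/72)
obs 2: x=-1/4 → posterior Normal(17/20, 77/100)
obs 3: x=-5 → posterior Normal(-55/128, 77/128)
obs 4: x=5/2 → posterior Normal(5/52, 77/156)

mu_0=5/52, tau_0^2=77/156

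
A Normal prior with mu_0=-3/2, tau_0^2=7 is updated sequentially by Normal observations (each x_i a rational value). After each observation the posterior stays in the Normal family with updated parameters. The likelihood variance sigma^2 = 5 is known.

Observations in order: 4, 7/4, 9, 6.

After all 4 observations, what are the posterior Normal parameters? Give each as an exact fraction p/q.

mu_0=551/132, tau_0^2=35/33

obs 1: x=4 → posterior Normal(41/24, 35/12)
obs 2: x=7/4 → posterior Normal(131/76, 35/19)
obs 3: x=9 → posterior Normal(383/104, 35/26)
obs 4: x=6 → posterior Normal(551/132, 35/33)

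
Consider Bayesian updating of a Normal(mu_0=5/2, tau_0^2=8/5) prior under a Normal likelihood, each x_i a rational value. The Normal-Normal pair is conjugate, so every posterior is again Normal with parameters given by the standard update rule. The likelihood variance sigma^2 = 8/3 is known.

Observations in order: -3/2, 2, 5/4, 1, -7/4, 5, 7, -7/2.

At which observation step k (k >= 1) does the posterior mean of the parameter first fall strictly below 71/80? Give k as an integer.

k = 5

obs 1: x=-3/2 → posterior Normal(1, 1)
obs 2: x=2 → posterior Normal(14/11, 8/11)
obs 3: x=5/4 → posterior Normal(71/56, 4/7)
obs 4: x=1 → posterior Normal(83/68, 8/17)
obs 5: x=-7/4 → posterior Normal(31/40, 2/5)
obs 6: x=5 → posterior Normal(61/46, 8/23)
obs 7: x=7 → posterior Normal(103/52, 4/13)
obs 8: x=-7/2 → posterior Normal(41/29, 8/29)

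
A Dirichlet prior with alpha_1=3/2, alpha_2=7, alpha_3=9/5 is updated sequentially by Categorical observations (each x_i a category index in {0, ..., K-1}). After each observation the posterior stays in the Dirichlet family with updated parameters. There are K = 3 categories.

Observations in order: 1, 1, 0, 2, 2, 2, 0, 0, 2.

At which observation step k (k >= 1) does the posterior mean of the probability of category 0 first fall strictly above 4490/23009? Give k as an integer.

k = 7

obs 1: x=1 → posterior Dirichlet(3/2, 8, 9/5)
obs 2: x=1 → posterior Dirichlet(3/2, 9, 9/5)
obs 3: x=0 → posterior Dirichlet(5/2, 9, 9/5)
obs 4: x=2 → posterior Dirichlet(5/2, 9, 14/5)
obs 5: x=2 → posterior Dirichlet(5/2, 9, 19/5)
obs 6: x=2 → posterior Dirichlet(5/2, 9, 24/5)
obs 7: x=0 → posterior Dirichlet(7/2, 9, 24/5)
obs 8: x=0 → posterior Dirichlet(9/2, 9, 24/5)
obs 9: x=2 → posterior Dirichlet(9/2, 9, 29/5)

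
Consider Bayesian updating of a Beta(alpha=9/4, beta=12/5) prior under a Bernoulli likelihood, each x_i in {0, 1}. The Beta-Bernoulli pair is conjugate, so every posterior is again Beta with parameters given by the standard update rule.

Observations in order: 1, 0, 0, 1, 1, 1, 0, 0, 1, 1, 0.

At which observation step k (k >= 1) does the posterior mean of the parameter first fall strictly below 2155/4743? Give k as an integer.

obs 1: x=1 → posterior Beta(13/4, 12/5)
obs 2: x=0 → posterior Beta(13/4, 17/5)
obs 3: x=0 → posterior Beta(13/4, 22/5)
obs 4: x=1 → posterior Beta(17/4, 22/5)
obs 5: x=1 → posterior Beta(21/4, 22/5)
obs 6: x=1 → posterior Beta(25/4, 22/5)
obs 7: x=0 → posterior Beta(25/4, 27/5)
obs 8: x=0 → posterior Beta(25/4, 32/5)
obs 9: x=1 → posterior Beta(29/4, 32/5)
obs 10: x=1 → posterior Beta(33/4, 32/5)
obs 11: x=0 → posterior Beta(33/4, 37/5)

k = 3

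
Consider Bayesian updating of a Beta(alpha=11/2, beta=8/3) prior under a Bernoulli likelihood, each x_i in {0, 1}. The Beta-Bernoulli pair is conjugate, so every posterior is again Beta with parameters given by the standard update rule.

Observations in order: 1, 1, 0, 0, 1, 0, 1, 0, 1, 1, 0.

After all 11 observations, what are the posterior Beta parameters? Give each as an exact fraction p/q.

obs 1: x=1 → posterior Beta(13/2, 8/3)
obs 2: x=1 → posterior Beta(15/2, 8/3)
obs 3: x=0 → posterior Beta(15/2, 11/3)
obs 4: x=0 → posterior Beta(15/2, 14/3)
obs 5: x=1 → posterior Beta(17/2, 14/3)
obs 6: x=0 → posterior Beta(17/2, 17/3)
obs 7: x=1 → posterior Beta(19/2, 17/3)
obs 8: x=0 → posterior Beta(19/2, 20/3)
obs 9: x=1 → posterior Beta(21/2, 20/3)
obs 10: x=1 → posterior Beta(23/2, 20/3)
obs 11: x=0 → posterior Beta(23/2, 23/3)

alpha=23/2, beta=23/3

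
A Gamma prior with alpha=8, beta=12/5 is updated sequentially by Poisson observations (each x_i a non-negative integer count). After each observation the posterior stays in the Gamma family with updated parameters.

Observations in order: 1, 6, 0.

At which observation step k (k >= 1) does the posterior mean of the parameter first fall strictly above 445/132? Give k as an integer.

k = 2

obs 1: x=1 → posterior Gamma(9, 17/5)
obs 2: x=6 → posterior Gamma(15, 22/5)
obs 3: x=0 → posterior Gamma(15, 27/5)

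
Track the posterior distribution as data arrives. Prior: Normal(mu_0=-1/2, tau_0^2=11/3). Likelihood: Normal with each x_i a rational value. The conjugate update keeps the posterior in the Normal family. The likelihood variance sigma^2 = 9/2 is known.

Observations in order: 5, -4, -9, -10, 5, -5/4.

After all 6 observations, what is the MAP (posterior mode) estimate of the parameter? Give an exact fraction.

-109/53

obs 1: x=5 → posterior Normal(193/98, 99/49)
obs 2: x=-4 → posterior Normal(17/142, 99/71)
obs 3: x=-9 → posterior Normal(-379/186, 33/31)
obs 4: x=-10 → posterior Normal(-819/230, 99/115)
obs 5: x=5 → posterior Normal(-599/274, 99/137)
obs 6: x=-5/4 → posterior Normal(-109/53, 33/53)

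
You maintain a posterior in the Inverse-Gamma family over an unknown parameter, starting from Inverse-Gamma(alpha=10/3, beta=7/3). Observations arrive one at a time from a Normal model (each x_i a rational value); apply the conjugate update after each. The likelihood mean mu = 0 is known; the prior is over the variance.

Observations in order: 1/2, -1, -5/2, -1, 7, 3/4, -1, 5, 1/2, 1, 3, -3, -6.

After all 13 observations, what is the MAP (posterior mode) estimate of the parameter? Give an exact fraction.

6911/1040

obs 1: x=1/2 → posterior Inverse-Gamma(23/6, 59/24)
obs 2: x=-1 → posterior Inverse-Gamma(13/3, 71/24)
obs 3: x=-5/2 → posterior Inverse-Gamma(29/6, 73/12)
obs 4: x=-1 → posterior Inverse-Gamma(16/3, 79/12)
obs 5: x=7 → posterior Inverse-Gamma(35/6, 373/12)
obs 6: x=3/4 → posterior Inverse-Gamma(19/3, 3011/96)
obs 7: x=-1 → posterior Inverse-Gamma(41/6, 3059/96)
obs 8: x=5 → posterior Inverse-Gamma(22/3, 4259/96)
obs 9: x=1/2 → posterior Inverse-Gamma(47/6, 4271/96)
obs 10: x=1 → posterior Inverse-Gamma(25/3, 4319/96)
obs 11: x=3 → posterior Inverse-Gamma(53/6, 4751/96)
obs 12: x=-3 → posterior Inverse-Gamma(28/3, 5183/96)
obs 13: x=-6 → posterior Inverse-Gamma(59/6, 6911/96)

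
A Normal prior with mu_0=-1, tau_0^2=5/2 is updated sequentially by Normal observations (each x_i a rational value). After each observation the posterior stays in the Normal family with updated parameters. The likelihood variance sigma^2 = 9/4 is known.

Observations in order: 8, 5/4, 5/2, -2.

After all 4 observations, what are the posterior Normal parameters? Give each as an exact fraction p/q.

mu_0=177/98, tau_0^2=45/98

obs 1: x=8 → posterior Normal(71/19, 45/38)
obs 2: x=5/4 → posterior Normal(167/58, 45/58)
obs 3: x=5/2 → posterior Normal(217/78, 15/26)
obs 4: x=-2 → posterior Normal(177/98, 45/98)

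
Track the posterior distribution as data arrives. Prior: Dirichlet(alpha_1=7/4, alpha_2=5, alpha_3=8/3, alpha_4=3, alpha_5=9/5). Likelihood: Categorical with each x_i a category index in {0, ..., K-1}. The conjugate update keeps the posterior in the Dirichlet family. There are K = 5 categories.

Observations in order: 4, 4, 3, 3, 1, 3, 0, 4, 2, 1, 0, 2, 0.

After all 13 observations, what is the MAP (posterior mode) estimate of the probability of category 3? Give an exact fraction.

obs 1: x=4 → posterior Dirichlet(7/4, 5, 8/3, 3, 14/5)
obs 2: x=4 → posterior Dirichlet(7/4, 5, 8/3, 3, 19/5)
obs 3: x=3 → posterior Dirichlet(7/4, 5, 8/3, 4, 19/5)
obs 4: x=3 → posterior Dirichlet(7/4, 5, 8/3, 5, 19/5)
obs 5: x=1 → posterior Dirichlet(7/4, 6, 8/3, 5, 19/5)
obs 6: x=3 → posterior Dirichlet(7/4, 6, 8/3, 6, 19/5)
obs 7: x=0 → posterior Dirichlet(11/4, 6, 8/3, 6, 19/5)
obs 8: x=4 → posterior Dirichlet(11/4, 6, 8/3, 6, 24/5)
obs 9: x=2 → posterior Dirichlet(11/4, 6, 11/3, 6, 24/5)
obs 10: x=1 → posterior Dirichlet(11/4, 7, 11/3, 6, 24/5)
obs 11: x=0 → posterior Dirichlet(15/4, 7, 11/3, 6, 24/5)
obs 12: x=2 → posterior Dirichlet(15/4, 7, 14/3, 6, 24/5)
obs 13: x=0 → posterior Dirichlet(19/4, 7, 14/3, 6, 24/5)

300/1333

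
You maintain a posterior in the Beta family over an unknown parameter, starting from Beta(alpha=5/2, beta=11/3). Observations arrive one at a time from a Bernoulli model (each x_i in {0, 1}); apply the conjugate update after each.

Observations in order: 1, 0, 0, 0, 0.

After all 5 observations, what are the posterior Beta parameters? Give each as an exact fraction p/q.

alpha=7/2, beta=23/3

obs 1: x=1 → posterior Beta(7/2, 11/3)
obs 2: x=0 → posterior Beta(7/2, 14/3)
obs 3: x=0 → posterior Beta(7/2, 17/3)
obs 4: x=0 → posterior Beta(7/2, 20/3)
obs 5: x=0 → posterior Beta(7/2, 23/3)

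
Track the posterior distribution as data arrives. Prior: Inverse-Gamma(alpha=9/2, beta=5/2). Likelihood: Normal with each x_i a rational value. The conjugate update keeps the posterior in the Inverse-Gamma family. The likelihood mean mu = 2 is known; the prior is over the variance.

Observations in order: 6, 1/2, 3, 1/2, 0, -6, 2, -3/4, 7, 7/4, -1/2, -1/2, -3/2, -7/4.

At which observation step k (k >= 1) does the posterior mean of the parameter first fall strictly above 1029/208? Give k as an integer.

k = 6

obs 1: x=6 → posterior Inverse-Gamma(5, 21/2)
obs 2: x=1/2 → posterior Inverse-Gamma(11/2, 93/8)
obs 3: x=3 → posterior Inverse-Gamma(6, 97/8)
obs 4: x=1/2 → posterior Inverse-Gamma(13/2, 53/4)
obs 5: x=0 → posterior Inverse-Gamma(7, 61/4)
obs 6: x=-6 → posterior Inverse-Gamma(15/2, 189/4)
obs 7: x=2 → posterior Inverse-Gamma(8, 189/4)
obs 8: x=-3/4 → posterior Inverse-Gamma(17/2, 1633/32)
obs 9: x=7 → posterior Inverse-Gamma(9, 2033/32)
obs 10: x=7/4 → posterior Inverse-Gamma(19/2, 1017/16)
obs 11: x=-1/2 → posterior Inverse-Gamma(10, 1067/16)
obs 12: x=-1/2 → posterior Inverse-Gamma(21/2, 1117/16)
obs 13: x=-3/2 → posterior Inverse-Gamma(11, 1215/16)
obs 14: x=-7/4 → posterior Inverse-Gamma(23/2, 2655/32)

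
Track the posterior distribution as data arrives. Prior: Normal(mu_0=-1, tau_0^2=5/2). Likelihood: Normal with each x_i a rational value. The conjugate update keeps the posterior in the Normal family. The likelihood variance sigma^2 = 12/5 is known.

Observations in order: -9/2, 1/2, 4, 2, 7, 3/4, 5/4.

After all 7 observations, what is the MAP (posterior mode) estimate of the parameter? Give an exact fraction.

251/199

obs 1: x=-9/2 → posterior Normal(-39/14, 60/49)
obs 2: x=1/2 → posterior Normal(-62/37, 30/37)
obs 3: x=4 → posterior Normal(-8/33, 20/33)
obs 4: x=2 → posterior Normal(13/62, 15/31)
obs 5: x=7 → posterior Normal(201/149, 60/149)
obs 6: x=3/4 → posterior Normal(293/232, 10/29)
obs 7: x=5/4 → posterior Normal(251/199, 60/199)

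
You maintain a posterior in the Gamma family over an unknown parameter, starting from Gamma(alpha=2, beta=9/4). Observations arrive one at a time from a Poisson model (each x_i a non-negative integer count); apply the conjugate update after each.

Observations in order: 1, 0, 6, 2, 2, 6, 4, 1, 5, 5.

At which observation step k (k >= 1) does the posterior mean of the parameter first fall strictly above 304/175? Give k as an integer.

obs 1: x=1 → posterior Gamma(3, 13/4)
obs 2: x=0 → posterior Gamma(3, 17/4)
obs 3: x=6 → posterior Gamma(9, 21/4)
obs 4: x=2 → posterior Gamma(11, 25/4)
obs 5: x=2 → posterior Gamma(13, 29/4)
obs 6: x=6 → posterior Gamma(19, 33/4)
obs 7: x=4 → posterior Gamma(23, 37/4)
obs 8: x=1 → posterior Gamma(24, 41/4)
obs 9: x=5 → posterior Gamma(29, 45/4)
obs 10: x=5 → posterior Gamma(34, 49/4)

k = 4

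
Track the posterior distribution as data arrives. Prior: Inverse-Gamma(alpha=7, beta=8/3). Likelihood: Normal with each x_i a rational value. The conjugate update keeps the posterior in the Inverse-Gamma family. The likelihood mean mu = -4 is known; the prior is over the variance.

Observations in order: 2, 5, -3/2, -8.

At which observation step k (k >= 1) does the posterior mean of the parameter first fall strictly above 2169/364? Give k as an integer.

k = 2

obs 1: x=2 → posterior Inverse-Gamma(15/2, 62/3)
obs 2: x=5 → posterior Inverse-Gamma(8, 367/6)
obs 3: x=-3/2 → posterior Inverse-Gamma(17/2, 1543/24)
obs 4: x=-8 → posterior Inverse-Gamma(9, 1735/24)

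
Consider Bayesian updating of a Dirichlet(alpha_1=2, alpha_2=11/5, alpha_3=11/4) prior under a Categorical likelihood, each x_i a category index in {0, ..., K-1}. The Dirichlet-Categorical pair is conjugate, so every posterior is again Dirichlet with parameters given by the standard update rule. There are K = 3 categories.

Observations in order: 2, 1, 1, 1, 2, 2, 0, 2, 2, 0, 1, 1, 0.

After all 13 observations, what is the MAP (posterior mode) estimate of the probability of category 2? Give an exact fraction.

45/113

obs 1: x=2 → posterior Dirichlet(2, 11/5, 15/4)
obs 2: x=1 → posterior Dirichlet(2, 16/5, 15/4)
obs 3: x=1 → posterior Dirichlet(2, 21/5, 15/4)
obs 4: x=1 → posterior Dirichlet(2, 26/5, 15/4)
obs 5: x=2 → posterior Dirichlet(2, 26/5, 19/4)
obs 6: x=2 → posterior Dirichlet(2, 26/5, 23/4)
obs 7: x=0 → posterior Dirichlet(3, 26/5, 23/4)
obs 8: x=2 → posterior Dirichlet(3, 26/5, 27/4)
obs 9: x=2 → posterior Dirichlet(3, 26/5, 31/4)
obs 10: x=0 → posterior Dirichlet(4, 26/5, 31/4)
obs 11: x=1 → posterior Dirichlet(4, 31/5, 31/4)
obs 12: x=1 → posterior Dirichlet(4, 36/5, 31/4)
obs 13: x=0 → posterior Dirichlet(5, 36/5, 31/4)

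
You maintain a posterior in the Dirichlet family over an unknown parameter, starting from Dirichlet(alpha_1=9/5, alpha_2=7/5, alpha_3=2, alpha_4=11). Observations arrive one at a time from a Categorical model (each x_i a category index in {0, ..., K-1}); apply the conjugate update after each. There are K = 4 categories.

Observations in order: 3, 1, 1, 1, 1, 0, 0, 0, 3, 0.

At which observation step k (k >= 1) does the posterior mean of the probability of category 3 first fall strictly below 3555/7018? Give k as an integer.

obs 1: x=3 → posterior Dirichlet(9/5, 7/5, 2, 12)
obs 2: x=1 → posterior Dirichlet(9/5, 12/5, 2, 12)
obs 3: x=1 → posterior Dirichlet(9/5, 17/5, 2, 12)
obs 4: x=1 → posterior Dirichlet(9/5, 22/5, 2, 12)
obs 5: x=1 → posterior Dirichlet(9/5, 27/5, 2, 12)
obs 6: x=0 → posterior Dirichlet(14/5, 27/5, 2, 12)
obs 7: x=0 → posterior Dirichlet(19/5, 27/5, 2, 12)
obs 8: x=0 → posterior Dirichlet(24/5, 27/5, 2, 12)
obs 9: x=3 → posterior Dirichlet(24/5, 27/5, 2, 13)
obs 10: x=0 → posterior Dirichlet(29/5, 27/5, 2, 13)

k = 8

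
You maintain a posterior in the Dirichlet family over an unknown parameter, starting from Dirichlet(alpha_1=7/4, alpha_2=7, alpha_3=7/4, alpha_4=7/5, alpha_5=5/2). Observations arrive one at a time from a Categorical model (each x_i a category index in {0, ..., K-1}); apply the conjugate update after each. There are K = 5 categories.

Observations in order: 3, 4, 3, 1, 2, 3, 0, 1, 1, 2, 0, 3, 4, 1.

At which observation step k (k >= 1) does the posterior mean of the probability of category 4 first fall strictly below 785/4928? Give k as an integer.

k = 8

obs 1: x=3 → posterior Dirichlet(7/4, 7, 7/4, 12/5, 5/2)
obs 2: x=4 → posterior Dirichlet(7/4, 7, 7/4, 12/5, 7/2)
obs 3: x=3 → posterior Dirichlet(7/4, 7, 7/4, 17/5, 7/2)
obs 4: x=1 → posterior Dirichlet(7/4, 8, 7/4, 17/5, 7/2)
obs 5: x=2 → posterior Dirichlet(7/4, 8, 11/4, 17/5, 7/2)
obs 6: x=3 → posterior Dirichlet(7/4, 8, 11/4, 22/5, 7/2)
obs 7: x=0 → posterior Dirichlet(11/4, 8, 11/4, 22/5, 7/2)
obs 8: x=1 → posterior Dirichlet(11/4, 9, 11/4, 22/5, 7/2)
obs 9: x=1 → posterior Dirichlet(11/4, 10, 11/4, 22/5, 7/2)
obs 10: x=2 → posterior Dirichlet(11/4, 10, 15/4, 22/5, 7/2)
obs 11: x=0 → posterior Dirichlet(15/4, 10, 15/4, 22/5, 7/2)
obs 12: x=3 → posterior Dirichlet(15/4, 10, 15/4, 27/5, 7/2)
obs 13: x=4 → posterior Dirichlet(15/4, 10, 15/4, 27/5, 9/2)
obs 14: x=1 → posterior Dirichlet(15/4, 11, 15/4, 27/5, 9/2)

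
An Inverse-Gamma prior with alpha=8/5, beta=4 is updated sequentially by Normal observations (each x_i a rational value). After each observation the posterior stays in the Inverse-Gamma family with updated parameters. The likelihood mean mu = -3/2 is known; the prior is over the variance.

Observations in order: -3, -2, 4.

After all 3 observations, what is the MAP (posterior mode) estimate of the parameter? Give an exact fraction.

obs 1: x=-3 → posterior Inverse-Gamma(21/10, 41/8)
obs 2: x=-2 → posterior Inverse-Gamma(13/5, 21/4)
obs 3: x=4 → posterior Inverse-Gamma(31/10, 163/8)

815/164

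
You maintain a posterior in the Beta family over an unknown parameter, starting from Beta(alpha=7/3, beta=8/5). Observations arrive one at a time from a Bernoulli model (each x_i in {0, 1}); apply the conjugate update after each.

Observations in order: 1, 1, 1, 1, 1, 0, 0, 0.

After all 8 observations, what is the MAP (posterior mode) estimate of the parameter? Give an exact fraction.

obs 1: x=1 → posterior Beta(10/3, 8/5)
obs 2: x=1 → posterior Beta(13/3, 8/5)
obs 3: x=1 → posterior Beta(16/3, 8/5)
obs 4: x=1 → posterior Beta(19/3, 8/5)
obs 5: x=1 → posterior Beta(22/3, 8/5)
obs 6: x=0 → posterior Beta(22/3, 13/5)
obs 7: x=0 → posterior Beta(22/3, 18/5)
obs 8: x=0 → posterior Beta(22/3, 23/5)

95/149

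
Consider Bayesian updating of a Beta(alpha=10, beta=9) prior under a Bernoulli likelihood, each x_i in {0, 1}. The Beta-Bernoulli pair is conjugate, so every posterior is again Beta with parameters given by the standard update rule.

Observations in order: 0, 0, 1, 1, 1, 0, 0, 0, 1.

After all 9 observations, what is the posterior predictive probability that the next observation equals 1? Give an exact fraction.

obs 1: x=0 → posterior Beta(10, 10)
obs 2: x=0 → posterior Beta(10, 11)
obs 3: x=1 → posterior Beta(11, 11)
obs 4: x=1 → posterior Beta(12, 11)
obs 5: x=1 → posterior Beta(13, 11)
obs 6: x=0 → posterior Beta(13, 12)
obs 7: x=0 → posterior Beta(13, 13)
obs 8: x=0 → posterior Beta(13, 14)
obs 9: x=1 → posterior Beta(14, 14)

1/2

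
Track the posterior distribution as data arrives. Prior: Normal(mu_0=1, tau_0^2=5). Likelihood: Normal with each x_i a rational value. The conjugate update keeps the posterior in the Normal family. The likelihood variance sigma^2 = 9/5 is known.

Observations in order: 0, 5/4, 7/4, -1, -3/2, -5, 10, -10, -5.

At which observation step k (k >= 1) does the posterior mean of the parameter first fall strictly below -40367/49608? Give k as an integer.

obs 1: x=0 → posterior Normal(9/34, 45/34)
obs 2: x=5/4 → posterior Normal(161/236, 45/59)
obs 3: x=7/4 → posterior Normal(1, 15/28)
obs 4: x=-1 → posterior Normal(59/109, 45/109)
obs 5: x=-3/2 → posterior Normal(43/268, 45/134)
obs 6: x=-5 → posterior Normal(-69/106, 15/53)
obs 7: x=10 → posterior Normal(293/368, 45/184)
obs 8: x=-10 → posterior Normal(-207/418, 45/209)
obs 9: x=-5 → posterior Normal(-457/468, 5/26)

k = 9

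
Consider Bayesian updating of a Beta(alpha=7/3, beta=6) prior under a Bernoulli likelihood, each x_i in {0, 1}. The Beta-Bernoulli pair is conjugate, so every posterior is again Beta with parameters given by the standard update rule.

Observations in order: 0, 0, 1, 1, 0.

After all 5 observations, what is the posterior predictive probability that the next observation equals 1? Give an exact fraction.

13/40

obs 1: x=0 → posterior Beta(7/3, 7)
obs 2: x=0 → posterior Beta(7/3, 8)
obs 3: x=1 → posterior Beta(10/3, 8)
obs 4: x=1 → posterior Beta(13/3, 8)
obs 5: x=0 → posterior Beta(13/3, 9)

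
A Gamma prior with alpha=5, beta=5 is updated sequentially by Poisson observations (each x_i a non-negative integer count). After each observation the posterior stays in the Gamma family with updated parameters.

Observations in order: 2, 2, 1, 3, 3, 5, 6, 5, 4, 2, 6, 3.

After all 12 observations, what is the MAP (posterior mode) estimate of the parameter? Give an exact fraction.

46/17

obs 1: x=2 → posterior Gamma(7, 6)
obs 2: x=2 → posterior Gamma(9, 7)
obs 3: x=1 → posterior Gamma(10, 8)
obs 4: x=3 → posterior Gamma(13, 9)
obs 5: x=3 → posterior Gamma(16, 10)
obs 6: x=5 → posterior Gamma(21, 11)
obs 7: x=6 → posterior Gamma(27, 12)
obs 8: x=5 → posterior Gamma(32, 13)
obs 9: x=4 → posterior Gamma(36, 14)
obs 10: x=2 → posterior Gamma(38, 15)
obs 11: x=6 → posterior Gamma(44, 16)
obs 12: x=3 → posterior Gamma(47, 17)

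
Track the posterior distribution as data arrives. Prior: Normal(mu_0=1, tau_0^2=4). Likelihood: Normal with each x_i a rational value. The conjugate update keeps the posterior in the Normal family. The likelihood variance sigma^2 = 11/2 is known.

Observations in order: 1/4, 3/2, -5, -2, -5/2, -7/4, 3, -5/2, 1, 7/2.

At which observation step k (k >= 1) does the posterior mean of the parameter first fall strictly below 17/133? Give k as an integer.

k = 3

obs 1: x=1/4 → posterior Normal(13/19, 44/19)
obs 2: x=3/2 → posterior Normal(25/27, 44/27)
obs 3: x=-5 → posterior Normal(-3/7, 44/35)
obs 4: x=-2 → posterior Normal(-31/43, 44/43)
obs 5: x=-5/2 → posterior Normal(-1, 44/51)
obs 6: x=-7/4 → posterior Normal(-65/59, 44/59)
obs 7: x=3 → posterior Normal(-41/67, 44/67)
obs 8: x=-5/2 → posterior Normal(-61/75, 44/75)
obs 9: x=1 → posterior Normal(-53/83, 44/83)
obs 10: x=7/2 → posterior Normal(-25/91, 44/91)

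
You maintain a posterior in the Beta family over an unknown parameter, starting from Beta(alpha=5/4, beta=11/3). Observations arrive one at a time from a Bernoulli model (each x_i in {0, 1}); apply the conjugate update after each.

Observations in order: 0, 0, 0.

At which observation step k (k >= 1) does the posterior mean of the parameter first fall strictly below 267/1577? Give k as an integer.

obs 1: x=0 → posterior Beta(5/4, 14/3)
obs 2: x=0 → posterior Beta(5/4, 17/3)
obs 3: x=0 → posterior Beta(5/4, 20/3)

k = 3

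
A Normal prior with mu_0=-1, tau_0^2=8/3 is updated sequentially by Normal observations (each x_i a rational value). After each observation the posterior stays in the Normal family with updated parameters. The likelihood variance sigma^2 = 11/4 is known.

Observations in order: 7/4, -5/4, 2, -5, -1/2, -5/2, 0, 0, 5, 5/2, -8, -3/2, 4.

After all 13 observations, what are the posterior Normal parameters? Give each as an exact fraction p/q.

obs 1: x=7/4 → posterior Normal(23/65, 88/65)
obs 2: x=-5/4 → posterior Normal(-17/97, 88/97)
obs 3: x=2 → posterior Normal(47/129, 88/129)
obs 4: x=-5 → posterior Normal(-113/161, 88/161)
obs 5: x=-1/2 → posterior Normal(-129/193, 88/193)
obs 6: x=-5/2 → posterior Normal(-209/225, 88/225)
obs 7: x=0 → posterior Normal(-209/257, 88/257)
obs 8: x=0 → posterior Normal(-209/289, 88/289)
obs 9: x=5 → posterior Normal(-49/321, 88/321)
obs 10: x=5/2 → posterior Normal(31/353, 88/353)
obs 11: x=-8 → posterior Normal(-45/77, 8/35)
obs 12: x=-3/2 → posterior Normal(-91/139, 88/417)
obs 13: x=4 → posterior Normal(-145/449, 88/449)

mu_0=-145/449, tau_0^2=88/449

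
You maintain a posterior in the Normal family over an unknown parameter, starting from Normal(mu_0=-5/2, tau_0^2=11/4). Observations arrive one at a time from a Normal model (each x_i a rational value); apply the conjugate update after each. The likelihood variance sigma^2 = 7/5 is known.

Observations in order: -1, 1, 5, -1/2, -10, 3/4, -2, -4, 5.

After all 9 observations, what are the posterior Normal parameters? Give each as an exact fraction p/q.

mu_0=-1545/2092, tau_0^2=77/523

obs 1: x=-1 → posterior Normal(-125/83, 77/83)
obs 2: x=1 → posterior Normal(-35/69, 77/138)
obs 3: x=5 → posterior Normal(205/193, 77/193)
obs 4: x=-1/2 → posterior Normal(355/496, 77/248)
obs 5: x=-10 → posterior Normal(-745/606, 77/303)
obs 6: x=3/4 → posterior Normal(-1325/1432, 77/358)
obs 7: x=-2 → posterior Normal(-1765/1652, 11/59)
obs 8: x=-4 → posterior Normal(-2645/1872, 77/468)
obs 9: x=5 → posterior Normal(-1545/2092, 77/523)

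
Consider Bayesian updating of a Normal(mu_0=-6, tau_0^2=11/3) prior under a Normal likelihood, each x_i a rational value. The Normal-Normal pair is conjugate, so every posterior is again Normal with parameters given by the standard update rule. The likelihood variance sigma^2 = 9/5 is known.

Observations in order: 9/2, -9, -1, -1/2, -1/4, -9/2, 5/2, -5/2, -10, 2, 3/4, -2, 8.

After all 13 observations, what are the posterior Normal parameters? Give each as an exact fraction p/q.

obs 1: x=9/2 → posterior Normal(171/164, 99/82)
obs 2: x=-9 → posterior Normal(-819/274, 99/137)
obs 3: x=-1 → posterior Normal(-929/384, 33/64)
obs 4: x=-1/2 → posterior Normal(-492/247, 99/247)
obs 5: x=-1/4 → posterior Normal(-2023/1208, 99/302)
obs 6: x=-9/2 → posterior Normal(-3013/1428, 33/119)
obs 7: x=5/2 → posterior Normal(-2463/1648, 99/412)
obs 8: x=-5/2 → posterior Normal(-3013/1868, 99/467)
obs 9: x=-10 → posterior Normal(-5213/2088, 11/58)
obs 10: x=2 → posterior Normal(-4773/2308, 99/577)
obs 11: x=3/4 → posterior Normal(-144/79, 99/632)
obs 12: x=-2 → posterior Normal(-1262/687, 33/229)
obs 13: x=8 → posterior Normal(-411/371, 99/742)

mu_0=-411/371, tau_0^2=99/742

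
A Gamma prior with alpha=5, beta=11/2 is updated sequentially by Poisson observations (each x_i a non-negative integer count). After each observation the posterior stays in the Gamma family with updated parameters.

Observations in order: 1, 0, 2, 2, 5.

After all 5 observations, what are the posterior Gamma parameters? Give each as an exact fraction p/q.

obs 1: x=1 → posterior Gamma(6, 13/2)
obs 2: x=0 → posterior Gamma(6, 15/2)
obs 3: x=2 → posterior Gamma(8, 17/2)
obs 4: x=2 → posterior Gamma(10, 19/2)
obs 5: x=5 → posterior Gamma(15, 21/2)

alpha=15, beta=21/2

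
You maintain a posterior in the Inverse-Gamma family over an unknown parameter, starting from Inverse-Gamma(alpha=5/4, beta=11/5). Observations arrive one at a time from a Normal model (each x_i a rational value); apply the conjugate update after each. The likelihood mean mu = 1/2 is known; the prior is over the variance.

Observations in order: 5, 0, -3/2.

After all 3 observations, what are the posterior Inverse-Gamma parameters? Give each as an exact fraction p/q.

alpha=11/4, beta=289/20

obs 1: x=5 → posterior Inverse-Gamma(7/4, 493/40)
obs 2: x=0 → posterior Inverse-Gamma(9/4, 249/20)
obs 3: x=-3/2 → posterior Inverse-Gamma(11/4, 289/20)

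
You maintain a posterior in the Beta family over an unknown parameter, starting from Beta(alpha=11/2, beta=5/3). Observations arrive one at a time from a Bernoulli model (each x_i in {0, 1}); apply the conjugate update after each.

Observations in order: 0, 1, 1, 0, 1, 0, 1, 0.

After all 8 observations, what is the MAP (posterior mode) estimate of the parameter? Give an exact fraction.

51/79

obs 1: x=0 → posterior Beta(11/2, 8/3)
obs 2: x=1 → posterior Beta(13/2, 8/3)
obs 3: x=1 → posterior Beta(15/2, 8/3)
obs 4: x=0 → posterior Beta(15/2, 11/3)
obs 5: x=1 → posterior Beta(17/2, 11/3)
obs 6: x=0 → posterior Beta(17/2, 14/3)
obs 7: x=1 → posterior Beta(19/2, 14/3)
obs 8: x=0 → posterior Beta(19/2, 17/3)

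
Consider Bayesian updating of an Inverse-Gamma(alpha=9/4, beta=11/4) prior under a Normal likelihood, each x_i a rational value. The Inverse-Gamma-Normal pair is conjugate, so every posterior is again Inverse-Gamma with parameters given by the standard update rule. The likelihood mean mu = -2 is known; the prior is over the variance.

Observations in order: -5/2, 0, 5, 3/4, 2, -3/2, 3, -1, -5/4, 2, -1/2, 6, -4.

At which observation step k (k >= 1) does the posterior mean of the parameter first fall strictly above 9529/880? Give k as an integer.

obs 1: x=-5/2 → posterior Inverse-Gamma(11/4, 23/8)
obs 2: x=0 → posterior Inverse-Gamma(13/4, 39/8)
obs 3: x=5 → posterior Inverse-Gamma(15/4, 235/8)
obs 4: x=3/4 → posterior Inverse-Gamma(17/4, 1061/32)
obs 5: x=2 → posterior Inverse-Gamma(19/4, 1317/32)
obs 6: x=-3/2 → posterior Inverse-Gamma(21/4, 1321/32)
obs 7: x=3 → posterior Inverse-Gamma(23/4, 1721/32)
obs 8: x=-1 → posterior Inverse-Gamma(25/4, 1737/32)
obs 9: x=-5/4 → posterior Inverse-Gamma(27/4, 873/16)
obs 10: x=2 → posterior Inverse-Gamma(29/4, 1001/16)
obs 11: x=-1/2 → posterior Inverse-Gamma(31/4, 1019/16)
obs 12: x=6 → posterior Inverse-Gamma(33/4, 1531/16)
obs 13: x=-4 → posterior Inverse-Gamma(35/4, 1563/16)

k = 5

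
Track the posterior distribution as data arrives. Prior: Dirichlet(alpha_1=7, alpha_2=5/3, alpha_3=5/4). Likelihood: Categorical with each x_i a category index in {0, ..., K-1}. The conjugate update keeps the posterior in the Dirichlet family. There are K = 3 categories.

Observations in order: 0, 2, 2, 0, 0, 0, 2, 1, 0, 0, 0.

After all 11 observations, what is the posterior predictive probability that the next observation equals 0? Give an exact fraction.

168/251

obs 1: x=0 → posterior Dirichlet(8, 5/3, 5/4)
obs 2: x=2 → posterior Dirichlet(8, 5/3, 9/4)
obs 3: x=2 → posterior Dirichlet(8, 5/3, 13/4)
obs 4: x=0 → posterior Dirichlet(9, 5/3, 13/4)
obs 5: x=0 → posterior Dirichlet(10, 5/3, 13/4)
obs 6: x=0 → posterior Dirichlet(11, 5/3, 13/4)
obs 7: x=2 → posterior Dirichlet(11, 5/3, 17/4)
obs 8: x=1 → posterior Dirichlet(11, 8/3, 17/4)
obs 9: x=0 → posterior Dirichlet(12, 8/3, 17/4)
obs 10: x=0 → posterior Dirichlet(13, 8/3, 17/4)
obs 11: x=0 → posterior Dirichlet(14, 8/3, 17/4)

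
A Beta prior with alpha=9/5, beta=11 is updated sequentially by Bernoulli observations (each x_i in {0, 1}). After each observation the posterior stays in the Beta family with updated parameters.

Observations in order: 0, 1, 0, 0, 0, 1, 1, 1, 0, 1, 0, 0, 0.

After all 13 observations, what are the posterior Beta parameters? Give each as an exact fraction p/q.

obs 1: x=0 → posterior Beta(9/5, 12)
obs 2: x=1 → posterior Beta(14/5, 12)
obs 3: x=0 → posterior Beta(14/5, 13)
obs 4: x=0 → posterior Beta(14/5, 14)
obs 5: x=0 → posterior Beta(14/5, 15)
obs 6: x=1 → posterior Beta(19/5, 15)
obs 7: x=1 → posterior Beta(24/5, 15)
obs 8: x=1 → posterior Beta(29/5, 15)
obs 9: x=0 → posterior Beta(29/5, 16)
obs 10: x=1 → posterior Beta(34/5, 16)
obs 11: x=0 → posterior Beta(34/5, 17)
obs 12: x=0 → posterior Beta(34/5, 18)
obs 13: x=0 → posterior Beta(34/5, 19)

alpha=34/5, beta=19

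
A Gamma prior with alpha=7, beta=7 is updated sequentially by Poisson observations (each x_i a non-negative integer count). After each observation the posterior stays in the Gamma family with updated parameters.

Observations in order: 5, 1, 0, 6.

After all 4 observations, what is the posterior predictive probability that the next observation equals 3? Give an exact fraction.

obs 1: x=5 → posterior Gamma(12, 8)
obs 2: x=1 → posterior Gamma(13, 9)
obs 3: x=0 → posterior Gamma(13, 10)
obs 4: x=6 → posterior Gamma(19, 11)

40670795148195673283515/276030719456218208796672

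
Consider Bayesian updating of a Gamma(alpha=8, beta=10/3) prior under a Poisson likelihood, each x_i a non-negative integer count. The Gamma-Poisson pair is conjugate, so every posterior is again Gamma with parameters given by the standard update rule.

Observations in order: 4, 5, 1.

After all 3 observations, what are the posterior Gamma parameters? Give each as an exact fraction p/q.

obs 1: x=4 → posterior Gamma(12, 13/3)
obs 2: x=5 → posterior Gamma(17, 16/3)
obs 3: x=1 → posterior Gamma(18, 19/3)

alpha=18, beta=19/3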